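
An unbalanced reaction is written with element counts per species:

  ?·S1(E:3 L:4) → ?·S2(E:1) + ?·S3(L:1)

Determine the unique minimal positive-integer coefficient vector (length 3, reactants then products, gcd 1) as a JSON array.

Coefficients: [1, 3, 4]

E: 1·3 = 3 | 3·1+4·0 = 3
L: 1·4 = 4 | 3·0+4·1 = 4
gcd(1,3,4) = 1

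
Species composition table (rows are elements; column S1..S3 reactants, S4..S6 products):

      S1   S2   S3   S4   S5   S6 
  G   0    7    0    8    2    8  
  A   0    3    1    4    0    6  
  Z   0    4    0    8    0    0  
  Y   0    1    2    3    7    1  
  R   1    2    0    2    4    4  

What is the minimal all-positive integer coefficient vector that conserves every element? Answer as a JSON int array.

G: 6·0+6·7+6·0 = 42 | 3·8+1·2+2·8 = 42
A: 6·0+6·3+6·1 = 24 | 3·4+1·0+2·6 = 24
Z: 6·0+6·4+6·0 = 24 | 3·8+1·0+2·0 = 24
Y: 6·0+6·1+6·2 = 18 | 3·3+1·7+2·1 = 18
R: 6·1+6·2+6·0 = 18 | 3·2+1·4+2·4 = 18
gcd(6,6,6,3,1,2) = 1

Coefficients: [6, 6, 6, 3, 1, 2]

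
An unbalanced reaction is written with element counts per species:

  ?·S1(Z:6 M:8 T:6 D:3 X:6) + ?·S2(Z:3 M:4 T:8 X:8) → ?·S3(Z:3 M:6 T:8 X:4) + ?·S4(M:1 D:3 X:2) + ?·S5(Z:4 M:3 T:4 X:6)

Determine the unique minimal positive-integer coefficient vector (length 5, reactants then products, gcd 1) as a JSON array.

Z: 4·6+5·3 = 39 | 5·3+4·0+6·4 = 39
M: 4·8+5·4 = 52 | 5·6+4·1+6·3 = 52
T: 4·6+5·8 = 64 | 5·8+4·0+6·4 = 64
D: 4·3+5·0 = 12 | 5·0+4·3+6·0 = 12
X: 4·6+5·8 = 64 | 5·4+4·2+6·6 = 64
gcd(4,5,5,4,6) = 1

Coefficients: [4, 5, 5, 4, 6]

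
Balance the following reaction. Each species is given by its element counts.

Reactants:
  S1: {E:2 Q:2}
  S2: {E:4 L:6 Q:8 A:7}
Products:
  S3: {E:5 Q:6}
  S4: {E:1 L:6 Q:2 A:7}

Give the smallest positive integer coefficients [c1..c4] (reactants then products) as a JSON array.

E: 6·2+1·4 = 16 | 3·5+1·1 = 16
L: 6·0+1·6 = 6 | 3·0+1·6 = 6
Q: 6·2+1·8 = 20 | 3·6+1·2 = 20
A: 6·0+1·7 = 7 | 3·0+1·7 = 7
gcd(6,1,3,1) = 1

Coefficients: [6, 1, 3, 1]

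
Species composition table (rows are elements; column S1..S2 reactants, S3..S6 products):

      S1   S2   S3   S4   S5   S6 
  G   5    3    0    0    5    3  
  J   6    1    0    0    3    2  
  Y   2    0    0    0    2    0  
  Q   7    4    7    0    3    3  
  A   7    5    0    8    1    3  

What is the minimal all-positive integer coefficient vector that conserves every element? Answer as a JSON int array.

Coefficients: [2, 6, 2, 3, 2, 6]

G: 2·5+6·3 = 28 | 2·0+3·0+2·5+6·3 = 28
J: 2·6+6·1 = 18 | 2·0+3·0+2·3+6·2 = 18
Y: 2·2+6·0 = 4 | 2·0+3·0+2·2+6·0 = 4
Q: 2·7+6·4 = 38 | 2·7+3·0+2·3+6·3 = 38
A: 2·7+6·5 = 44 | 2·0+3·8+2·1+6·3 = 44
gcd(2,6,2,3,2,6) = 1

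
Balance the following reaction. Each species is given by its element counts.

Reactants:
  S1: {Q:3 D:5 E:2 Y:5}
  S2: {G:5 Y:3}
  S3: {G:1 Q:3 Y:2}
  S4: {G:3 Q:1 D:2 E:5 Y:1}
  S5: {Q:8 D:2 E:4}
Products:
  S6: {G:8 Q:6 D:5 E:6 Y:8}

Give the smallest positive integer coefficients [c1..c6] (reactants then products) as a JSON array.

G: 3·0+5·5+3·1+4·3+1·0 = 40 | 5·8 = 40
Q: 3·3+5·0+3·3+4·1+1·8 = 30 | 5·6 = 30
D: 3·5+5·0+3·0+4·2+1·2 = 25 | 5·5 = 25
E: 3·2+5·0+3·0+4·5+1·4 = 30 | 5·6 = 30
Y: 3·5+5·3+3·2+4·1+1·0 = 40 | 5·8 = 40
gcd(3,5,3,4,1,5) = 1

Coefficients: [3, 5, 3, 4, 1, 5]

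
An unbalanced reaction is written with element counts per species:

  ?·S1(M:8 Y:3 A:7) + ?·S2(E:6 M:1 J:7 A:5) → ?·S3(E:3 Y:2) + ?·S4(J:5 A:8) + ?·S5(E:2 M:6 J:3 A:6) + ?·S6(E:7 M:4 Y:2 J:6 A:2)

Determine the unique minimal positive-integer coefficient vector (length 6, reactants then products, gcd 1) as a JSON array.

E: 4·0+6·6 = 36 | 4·3+3·0+5·2+2·7 = 36
M: 4·8+6·1 = 38 | 4·0+3·0+5·6+2·4 = 38
Y: 4·3+6·0 = 12 | 4·2+3·0+5·0+2·2 = 12
J: 4·0+6·7 = 42 | 4·0+3·5+5·3+2·6 = 42
A: 4·7+6·5 = 58 | 4·0+3·8+5·6+2·2 = 58
gcd(4,6,4,3,5,2) = 1

Coefficients: [4, 6, 4, 3, 5, 2]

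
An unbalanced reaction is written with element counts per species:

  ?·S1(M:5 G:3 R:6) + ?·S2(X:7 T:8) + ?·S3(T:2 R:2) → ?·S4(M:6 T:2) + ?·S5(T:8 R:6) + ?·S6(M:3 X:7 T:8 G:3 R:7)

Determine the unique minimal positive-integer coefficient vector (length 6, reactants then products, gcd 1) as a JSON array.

Coefficients: [6, 6, 6, 2, 1, 6]

M: 6·5+6·0+6·0 = 30 | 2·6+1·0+6·3 = 30
X: 6·0+6·7+6·0 = 42 | 2·0+1·0+6·7 = 42
T: 6·0+6·8+6·2 = 60 | 2·2+1·8+6·8 = 60
G: 6·3+6·0+6·0 = 18 | 2·0+1·0+6·3 = 18
R: 6·6+6·0+6·2 = 48 | 2·0+1·6+6·7 = 48
gcd(6,6,6,2,1,6) = 1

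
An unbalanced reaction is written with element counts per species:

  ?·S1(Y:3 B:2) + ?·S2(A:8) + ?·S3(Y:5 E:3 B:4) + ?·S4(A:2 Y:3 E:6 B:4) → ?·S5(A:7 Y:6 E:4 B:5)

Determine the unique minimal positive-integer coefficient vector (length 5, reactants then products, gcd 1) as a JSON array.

A: 1·0+5·8+6·0+1·2 = 42 | 6·7 = 42
Y: 1·3+5·0+6·5+1·3 = 36 | 6·6 = 36
E: 1·0+5·0+6·3+1·6 = 24 | 6·4 = 24
B: 1·2+5·0+6·4+1·4 = 30 | 6·5 = 30
gcd(1,5,6,1,6) = 1

Coefficients: [1, 5, 6, 1, 6]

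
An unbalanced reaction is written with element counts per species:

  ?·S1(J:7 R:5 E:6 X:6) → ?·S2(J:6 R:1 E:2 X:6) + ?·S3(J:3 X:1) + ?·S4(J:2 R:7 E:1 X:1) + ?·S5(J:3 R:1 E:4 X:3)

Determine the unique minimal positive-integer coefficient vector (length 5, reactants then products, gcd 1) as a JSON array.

Coefficients: [4, 1, 1, 2, 5]

J: 4·7 = 28 | 1·6+1·3+2·2+5·3 = 28
R: 4·5 = 20 | 1·1+1·0+2·7+5·1 = 20
E: 4·6 = 24 | 1·2+1·0+2·1+5·4 = 24
X: 4·6 = 24 | 1·6+1·1+2·1+5·3 = 24
gcd(4,1,1,2,5) = 1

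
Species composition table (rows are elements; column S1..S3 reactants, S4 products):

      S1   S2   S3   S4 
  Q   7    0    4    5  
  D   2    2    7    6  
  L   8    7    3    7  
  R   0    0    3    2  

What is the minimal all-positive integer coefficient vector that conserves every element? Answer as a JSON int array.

Coefficients: [1, 1, 2, 3]

Q: 1·7+1·0+2·4 = 15 | 3·5 = 15
D: 1·2+1·2+2·7 = 18 | 3·6 = 18
L: 1·8+1·7+2·3 = 21 | 3·7 = 21
R: 1·0+1·0+2·3 = 6 | 3·2 = 6
gcd(1,1,2,3) = 1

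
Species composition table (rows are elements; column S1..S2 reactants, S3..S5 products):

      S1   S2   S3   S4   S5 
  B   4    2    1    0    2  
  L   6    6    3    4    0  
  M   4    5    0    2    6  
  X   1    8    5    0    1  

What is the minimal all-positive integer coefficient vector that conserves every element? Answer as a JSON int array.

B: 1·4+4·2 = 12 | 6·1+3·0+3·2 = 12
L: 1·6+4·6 = 30 | 6·3+3·4+3·0 = 30
M: 1·4+4·5 = 24 | 6·0+3·2+3·6 = 24
X: 1·1+4·8 = 33 | 6·5+3·0+3·1 = 33
gcd(1,4,6,3,3) = 1

Coefficients: [1, 4, 6, 3, 3]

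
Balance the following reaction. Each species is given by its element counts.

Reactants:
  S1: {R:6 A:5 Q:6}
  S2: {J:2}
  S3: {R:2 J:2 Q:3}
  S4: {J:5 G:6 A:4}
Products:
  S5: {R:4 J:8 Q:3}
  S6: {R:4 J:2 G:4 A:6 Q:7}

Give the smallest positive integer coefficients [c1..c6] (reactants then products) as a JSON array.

Coefficients: [2, 4, 6, 2, 3, 3]

R: 2·6+4·0+6·2+2·0 = 24 | 3·4+3·4 = 24
J: 2·0+4·2+6·2+2·5 = 30 | 3·8+3·2 = 30
G: 2·0+4·0+6·0+2·6 = 12 | 3·0+3·4 = 12
A: 2·5+4·0+6·0+2·4 = 18 | 3·0+3·6 = 18
Q: 2·6+4·0+6·3+2·0 = 30 | 3·3+3·7 = 30
gcd(2,4,6,2,3,3) = 1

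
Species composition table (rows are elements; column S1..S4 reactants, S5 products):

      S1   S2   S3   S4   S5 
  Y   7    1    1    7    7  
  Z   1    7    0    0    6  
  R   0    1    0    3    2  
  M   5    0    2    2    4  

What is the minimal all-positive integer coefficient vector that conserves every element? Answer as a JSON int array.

Coefficients: [2, 4, 3, 2, 5]

Y: 2·7+4·1+3·1+2·7 = 35 | 5·7 = 35
Z: 2·1+4·7+3·0+2·0 = 30 | 5·6 = 30
R: 2·0+4·1+3·0+2·3 = 10 | 5·2 = 10
M: 2·5+4·0+3·2+2·2 = 20 | 5·4 = 20
gcd(2,4,3,2,5) = 1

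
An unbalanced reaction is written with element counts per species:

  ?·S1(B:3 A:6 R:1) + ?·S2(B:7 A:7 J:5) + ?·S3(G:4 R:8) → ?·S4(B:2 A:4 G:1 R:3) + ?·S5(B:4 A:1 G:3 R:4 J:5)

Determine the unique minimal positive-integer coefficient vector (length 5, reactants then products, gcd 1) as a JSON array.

Coefficients: [2, 2, 3, 6, 2]

B: 2·3+2·7+3·0 = 20 | 6·2+2·4 = 20
A: 2·6+2·7+3·0 = 26 | 6·4+2·1 = 26
G: 2·0+2·0+3·4 = 12 | 6·1+2·3 = 12
R: 2·1+2·0+3·8 = 26 | 6·3+2·4 = 26
J: 2·0+2·5+3·0 = 10 | 6·0+2·5 = 10
gcd(2,2,3,6,2) = 1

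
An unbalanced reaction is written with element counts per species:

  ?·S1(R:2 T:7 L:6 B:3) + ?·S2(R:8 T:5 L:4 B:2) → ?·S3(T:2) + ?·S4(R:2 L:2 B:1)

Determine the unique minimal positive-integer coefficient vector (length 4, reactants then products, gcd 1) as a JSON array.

R: 1·2+1·8 = 10 | 6·0+5·2 = 10
T: 1·7+1·5 = 12 | 6·2+5·0 = 12
L: 1·6+1·4 = 10 | 6·0+5·2 = 10
B: 1·3+1·2 = 5 | 6·0+5·1 = 5
gcd(1,1,6,5) = 1

Coefficients: [1, 1, 6, 5]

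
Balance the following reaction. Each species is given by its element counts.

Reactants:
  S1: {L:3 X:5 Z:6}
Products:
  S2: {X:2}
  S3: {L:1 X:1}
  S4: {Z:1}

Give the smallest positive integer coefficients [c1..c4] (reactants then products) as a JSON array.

Coefficients: [1, 1, 3, 6]

L: 1·3 = 3 | 1·0+3·1+6·0 = 3
X: 1·5 = 5 | 1·2+3·1+6·0 = 5
Z: 1·6 = 6 | 1·0+3·0+6·1 = 6
gcd(1,1,3,6) = 1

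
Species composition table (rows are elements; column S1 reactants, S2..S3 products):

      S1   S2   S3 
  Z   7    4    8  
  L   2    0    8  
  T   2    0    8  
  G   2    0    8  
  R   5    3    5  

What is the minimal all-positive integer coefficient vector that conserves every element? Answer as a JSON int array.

Z: 4·7 = 28 | 5·4+1·8 = 28
L: 4·2 = 8 | 5·0+1·8 = 8
T: 4·2 = 8 | 5·0+1·8 = 8
G: 4·2 = 8 | 5·0+1·8 = 8
R: 4·5 = 20 | 5·3+1·5 = 20
gcd(4,5,1) = 1

Coefficients: [4, 5, 1]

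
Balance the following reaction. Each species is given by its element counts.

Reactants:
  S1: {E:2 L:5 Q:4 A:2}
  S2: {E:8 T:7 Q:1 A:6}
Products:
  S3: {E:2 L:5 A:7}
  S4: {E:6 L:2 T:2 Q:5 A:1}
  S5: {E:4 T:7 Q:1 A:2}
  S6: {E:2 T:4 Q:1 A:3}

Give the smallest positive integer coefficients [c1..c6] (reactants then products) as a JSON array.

E: 6·2+5·8 = 52 | 4·2+5·6+3·4+1·2 = 52
L: 6·5+5·0 = 30 | 4·5+5·2+3·0+1·0 = 30
T: 6·0+5·7 = 35 | 4·0+5·2+3·7+1·4 = 35
Q: 6·4+5·1 = 29 | 4·0+5·5+3·1+1·1 = 29
A: 6·2+5·6 = 42 | 4·7+5·1+3·2+1·3 = 42
gcd(6,5,4,5,3,1) = 1

Coefficients: [6, 5, 4, 5, 3, 1]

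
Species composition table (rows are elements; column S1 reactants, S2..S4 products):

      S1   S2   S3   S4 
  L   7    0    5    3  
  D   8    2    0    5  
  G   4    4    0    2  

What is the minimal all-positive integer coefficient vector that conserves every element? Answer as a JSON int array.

Coefficients: [4, 1, 2, 6]

L: 4·7 = 28 | 1·0+2·5+6·3 = 28
D: 4·8 = 32 | 1·2+2·0+6·5 = 32
G: 4·4 = 16 | 1·4+2·0+6·2 = 16
gcd(4,1,2,6) = 1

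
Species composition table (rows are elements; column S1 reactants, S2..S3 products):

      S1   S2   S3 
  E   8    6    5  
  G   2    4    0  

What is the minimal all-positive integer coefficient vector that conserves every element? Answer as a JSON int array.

Coefficients: [2, 1, 2]

E: 2·8 = 16 | 1·6+2·5 = 16
G: 2·2 = 4 | 1·4+2·0 = 4
gcd(2,1,2) = 1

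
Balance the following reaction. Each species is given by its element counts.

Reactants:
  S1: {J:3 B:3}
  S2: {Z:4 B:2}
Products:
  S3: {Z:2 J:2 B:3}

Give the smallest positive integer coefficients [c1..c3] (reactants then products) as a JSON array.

Coefficients: [4, 3, 6]

Z: 4·0+3·4 = 12 | 6·2 = 12
J: 4·3+3·0 = 12 | 6·2 = 12
B: 4·3+3·2 = 18 | 6·3 = 18
gcd(4,3,6) = 1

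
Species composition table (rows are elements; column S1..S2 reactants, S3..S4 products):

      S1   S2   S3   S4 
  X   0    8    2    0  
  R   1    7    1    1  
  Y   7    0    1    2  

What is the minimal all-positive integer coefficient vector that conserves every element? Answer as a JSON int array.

Coefficients: [2, 1, 4, 5]

X: 2·0+1·8 = 8 | 4·2+5·0 = 8
R: 2·1+1·7 = 9 | 4·1+5·1 = 9
Y: 2·7+1·0 = 14 | 4·1+5·2 = 14
gcd(2,1,4,5) = 1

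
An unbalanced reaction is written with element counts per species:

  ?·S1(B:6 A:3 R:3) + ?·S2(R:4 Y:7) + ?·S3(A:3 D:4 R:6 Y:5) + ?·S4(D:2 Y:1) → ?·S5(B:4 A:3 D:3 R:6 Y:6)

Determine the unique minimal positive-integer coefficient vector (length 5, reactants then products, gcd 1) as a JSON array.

B: 4·6+3·0+2·0+5·0 = 24 | 6·4 = 24
A: 4·3+3·0+2·3+5·0 = 18 | 6·3 = 18
D: 4·0+3·0+2·4+5·2 = 18 | 6·3 = 18
R: 4·3+3·4+2·6+5·0 = 36 | 6·6 = 36
Y: 4·0+3·7+2·5+5·1 = 36 | 6·6 = 36
gcd(4,3,2,5,6) = 1

Coefficients: [4, 3, 2, 5, 6]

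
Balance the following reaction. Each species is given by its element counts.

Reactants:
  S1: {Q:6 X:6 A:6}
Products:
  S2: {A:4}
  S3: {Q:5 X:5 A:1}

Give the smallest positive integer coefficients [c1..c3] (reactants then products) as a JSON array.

Coefficients: [5, 6, 6]

Q: 5·6 = 30 | 6·0+6·5 = 30
X: 5·6 = 30 | 6·0+6·5 = 30
A: 5·6 = 30 | 6·4+6·1 = 30
gcd(5,6,6) = 1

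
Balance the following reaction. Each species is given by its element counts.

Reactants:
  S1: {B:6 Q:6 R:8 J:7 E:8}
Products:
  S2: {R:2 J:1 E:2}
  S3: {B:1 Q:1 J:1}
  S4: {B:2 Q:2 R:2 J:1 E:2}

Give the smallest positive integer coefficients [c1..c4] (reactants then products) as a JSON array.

Coefficients: [2, 5, 6, 3]

B: 2·6 = 12 | 5·0+6·1+3·2 = 12
Q: 2·6 = 12 | 5·0+6·1+3·2 = 12
R: 2·8 = 16 | 5·2+6·0+3·2 = 16
J: 2·7 = 14 | 5·1+6·1+3·1 = 14
E: 2·8 = 16 | 5·2+6·0+3·2 = 16
gcd(2,5,6,3) = 1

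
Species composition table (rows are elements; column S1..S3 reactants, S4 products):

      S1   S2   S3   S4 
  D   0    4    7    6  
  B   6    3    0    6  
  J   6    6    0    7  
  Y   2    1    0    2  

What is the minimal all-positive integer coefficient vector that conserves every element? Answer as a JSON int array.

Coefficients: [5, 2, 4, 6]

D: 5·0+2·4+4·7 = 36 | 6·6 = 36
B: 5·6+2·3+4·0 = 36 | 6·6 = 36
J: 5·6+2·6+4·0 = 42 | 6·7 = 42
Y: 5·2+2·1+4·0 = 12 | 6·2 = 12
gcd(5,2,4,6) = 1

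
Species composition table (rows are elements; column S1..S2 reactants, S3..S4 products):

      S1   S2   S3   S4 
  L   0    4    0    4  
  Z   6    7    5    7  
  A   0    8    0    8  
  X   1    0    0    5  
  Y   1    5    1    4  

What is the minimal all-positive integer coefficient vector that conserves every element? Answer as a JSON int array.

L: 5·0+1·4 = 4 | 6·0+1·4 = 4
Z: 5·6+1·7 = 37 | 6·5+1·7 = 37
A: 5·0+1·8 = 8 | 6·0+1·8 = 8
X: 5·1+1·0 = 5 | 6·0+1·5 = 5
Y: 5·1+1·5 = 10 | 6·1+1·4 = 10
gcd(5,1,6,1) = 1

Coefficients: [5, 1, 6, 1]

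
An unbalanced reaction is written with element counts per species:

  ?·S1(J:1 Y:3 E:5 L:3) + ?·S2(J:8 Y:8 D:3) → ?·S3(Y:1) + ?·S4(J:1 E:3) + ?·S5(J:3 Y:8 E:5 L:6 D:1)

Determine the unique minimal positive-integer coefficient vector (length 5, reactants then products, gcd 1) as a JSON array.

Coefficients: [6, 1, 2, 5, 3]

J: 6·1+1·8 = 14 | 2·0+5·1+3·3 = 14
Y: 6·3+1·8 = 26 | 2·1+5·0+3·8 = 26
E: 6·5+1·0 = 30 | 2·0+5·3+3·5 = 30
L: 6·3+1·0 = 18 | 2·0+5·0+3·6 = 18
D: 6·0+1·3 = 3 | 2·0+5·0+3·1 = 3
gcd(6,1,2,5,3) = 1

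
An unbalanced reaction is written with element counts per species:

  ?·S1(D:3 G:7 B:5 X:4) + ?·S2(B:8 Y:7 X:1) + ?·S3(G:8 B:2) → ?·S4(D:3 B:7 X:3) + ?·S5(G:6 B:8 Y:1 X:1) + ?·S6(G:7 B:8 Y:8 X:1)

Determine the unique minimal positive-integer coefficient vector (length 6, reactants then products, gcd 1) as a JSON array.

Coefficients: [1, 6, 5, 1, 2, 5]

D: 1·3+6·0+5·0 = 3 | 1·3+2·0+5·0 = 3
G: 1·7+6·0+5·8 = 47 | 1·0+2·6+5·7 = 47
B: 1·5+6·8+5·2 = 63 | 1·7+2·8+5·8 = 63
Y: 1·0+6·7+5·0 = 42 | 1·0+2·1+5·8 = 42
X: 1·4+6·1+5·0 = 10 | 1·3+2·1+5·1 = 10
gcd(1,6,5,1,2,5) = 1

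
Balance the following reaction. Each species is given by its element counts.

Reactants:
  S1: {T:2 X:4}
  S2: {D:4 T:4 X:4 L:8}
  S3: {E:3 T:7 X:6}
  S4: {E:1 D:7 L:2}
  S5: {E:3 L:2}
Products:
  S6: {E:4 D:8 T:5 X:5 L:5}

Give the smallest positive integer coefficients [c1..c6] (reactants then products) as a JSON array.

E: 1·0+1·0+2·3+4·1+2·3 = 16 | 4·4 = 16
D: 1·0+1·4+2·0+4·7+2·0 = 32 | 4·8 = 32
T: 1·2+1·4+2·7+4·0+2·0 = 20 | 4·5 = 20
X: 1·4+1·4+2·6+4·0+2·0 = 20 | 4·5 = 20
L: 1·0+1·8+2·0+4·2+2·2 = 20 | 4·5 = 20
gcd(1,1,2,4,2,4) = 1

Coefficients: [1, 1, 2, 4, 2, 4]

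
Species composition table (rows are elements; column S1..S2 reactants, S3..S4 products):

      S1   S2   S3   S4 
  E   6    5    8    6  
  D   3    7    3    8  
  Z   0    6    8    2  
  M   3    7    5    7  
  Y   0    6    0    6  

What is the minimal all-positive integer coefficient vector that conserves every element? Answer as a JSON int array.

Coefficients: [5, 6, 3, 6]

E: 5·6+6·5 = 60 | 3·8+6·6 = 60
D: 5·3+6·7 = 57 | 3·3+6·8 = 57
Z: 5·0+6·6 = 36 | 3·8+6·2 = 36
M: 5·3+6·7 = 57 | 3·5+6·7 = 57
Y: 5·0+6·6 = 36 | 3·0+6·6 = 36
gcd(5,6,3,6) = 1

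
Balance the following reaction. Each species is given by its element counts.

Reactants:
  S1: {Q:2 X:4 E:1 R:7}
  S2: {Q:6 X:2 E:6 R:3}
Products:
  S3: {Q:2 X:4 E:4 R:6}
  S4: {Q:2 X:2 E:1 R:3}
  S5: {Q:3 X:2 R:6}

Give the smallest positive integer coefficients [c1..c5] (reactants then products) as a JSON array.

Q: 6·2+2·6 = 24 | 3·2+6·2+2·3 = 24
X: 6·4+2·2 = 28 | 3·4+6·2+2·2 = 28
E: 6·1+2·6 = 18 | 3·4+6·1+2·0 = 18
R: 6·7+2·3 = 48 | 3·6+6·3+2·6 = 48
gcd(6,2,3,6,2) = 1

Coefficients: [6, 2, 3, 6, 2]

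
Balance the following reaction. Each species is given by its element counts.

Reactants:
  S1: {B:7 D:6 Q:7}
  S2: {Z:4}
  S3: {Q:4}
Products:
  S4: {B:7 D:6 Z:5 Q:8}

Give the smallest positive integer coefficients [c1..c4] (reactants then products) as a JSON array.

B: 4·7+5·0+1·0 = 28 | 4·7 = 28
D: 4·6+5·0+1·0 = 24 | 4·6 = 24
Z: 4·0+5·4+1·0 = 20 | 4·5 = 20
Q: 4·7+5·0+1·4 = 32 | 4·8 = 32
gcd(4,5,1,4) = 1

Coefficients: [4, 5, 1, 4]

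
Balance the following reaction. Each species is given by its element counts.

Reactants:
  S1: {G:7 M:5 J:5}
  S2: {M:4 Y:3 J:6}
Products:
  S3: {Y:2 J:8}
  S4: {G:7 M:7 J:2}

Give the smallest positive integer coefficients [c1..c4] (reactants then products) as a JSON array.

G: 4·7+2·0 = 28 | 3·0+4·7 = 28
M: 4·5+2·4 = 28 | 3·0+4·7 = 28
Y: 4·0+2·3 = 6 | 3·2+4·0 = 6
J: 4·5+2·6 = 32 | 3·8+4·2 = 32
gcd(4,2,3,4) = 1

Coefficients: [4, 2, 3, 4]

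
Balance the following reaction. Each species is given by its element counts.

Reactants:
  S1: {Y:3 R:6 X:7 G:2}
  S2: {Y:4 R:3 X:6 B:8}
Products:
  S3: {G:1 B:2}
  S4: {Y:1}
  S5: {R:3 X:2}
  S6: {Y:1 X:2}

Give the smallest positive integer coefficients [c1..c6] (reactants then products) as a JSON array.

Coefficients: [2, 1, 4, 5, 5, 5]

Y: 2·3+1·4 = 10 | 4·0+5·1+5·0+5·1 = 10
R: 2·6+1·3 = 15 | 4·0+5·0+5·3+5·0 = 15
X: 2·7+1·6 = 20 | 4·0+5·0+5·2+5·2 = 20
G: 2·2+1·0 = 4 | 4·1+5·0+5·0+5·0 = 4
B: 2·0+1·8 = 8 | 4·2+5·0+5·0+5·0 = 8
gcd(2,1,4,5,5,5) = 1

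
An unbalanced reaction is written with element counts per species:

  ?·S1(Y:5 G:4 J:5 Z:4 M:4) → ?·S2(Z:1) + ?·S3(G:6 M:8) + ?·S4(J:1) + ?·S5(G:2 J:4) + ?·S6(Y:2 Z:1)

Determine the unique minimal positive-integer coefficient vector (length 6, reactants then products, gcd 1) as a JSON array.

Coefficients: [2, 3, 1, 6, 1, 5]

Y: 2·5 = 10 | 3·0+1·0+6·0+1·0+5·2 = 10
G: 2·4 = 8 | 3·0+1·6+6·0+1·2+5·0 = 8
J: 2·5 = 10 | 3·0+1·0+6·1+1·4+5·0 = 10
Z: 2·4 = 8 | 3·1+1·0+6·0+1·0+5·1 = 8
M: 2·4 = 8 | 3·0+1·8+6·0+1·0+5·0 = 8
gcd(2,3,1,6,1,5) = 1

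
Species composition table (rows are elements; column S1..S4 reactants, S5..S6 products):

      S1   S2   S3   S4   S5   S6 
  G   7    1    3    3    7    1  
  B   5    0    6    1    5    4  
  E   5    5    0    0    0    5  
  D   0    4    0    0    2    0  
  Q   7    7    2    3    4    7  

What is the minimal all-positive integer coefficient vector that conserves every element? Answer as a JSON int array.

Coefficients: [2, 3, 6, 4, 6, 5]

G: 2·7+3·1+6·3+4·3 = 47 | 6·7+5·1 = 47
B: 2·5+3·0+6·6+4·1 = 50 | 6·5+5·4 = 50
E: 2·5+3·5+6·0+4·0 = 25 | 6·0+5·5 = 25
D: 2·0+3·4+6·0+4·0 = 12 | 6·2+5·0 = 12
Q: 2·7+3·7+6·2+4·3 = 59 | 6·4+5·7 = 59
gcd(2,3,6,4,6,5) = 1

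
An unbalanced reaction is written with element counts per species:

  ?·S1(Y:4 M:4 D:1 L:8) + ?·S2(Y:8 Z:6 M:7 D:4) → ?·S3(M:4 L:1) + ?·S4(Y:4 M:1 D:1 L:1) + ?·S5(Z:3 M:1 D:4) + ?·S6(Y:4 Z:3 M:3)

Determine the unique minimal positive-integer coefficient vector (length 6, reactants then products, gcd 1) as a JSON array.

Y: 1·4+5·8 = 44 | 3·0+5·4+4·0+6·4 = 44
Z: 1·0+5·6 = 30 | 3·0+5·0+4·3+6·3 = 30
M: 1·4+5·7 = 39 | 3·4+5·1+4·1+6·3 = 39
D: 1·1+5·4 = 21 | 3·0+5·1+4·4+6·0 = 21
L: 1·8+5·0 = 8 | 3·1+5·1+4·0+6·0 = 8
gcd(1,5,3,5,4,6) = 1

Coefficients: [1, 5, 3, 5, 4, 6]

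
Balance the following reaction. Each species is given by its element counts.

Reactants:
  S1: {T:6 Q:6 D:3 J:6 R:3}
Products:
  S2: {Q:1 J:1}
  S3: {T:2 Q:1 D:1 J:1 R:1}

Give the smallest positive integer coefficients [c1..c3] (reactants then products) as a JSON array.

T: 1·6 = 6 | 3·0+3·2 = 6
Q: 1·6 = 6 | 3·1+3·1 = 6
D: 1·3 = 3 | 3·0+3·1 = 3
J: 1·6 = 6 | 3·1+3·1 = 6
R: 1·3 = 3 | 3·0+3·1 = 3
gcd(1,3,3) = 1

Coefficients: [1, 3, 3]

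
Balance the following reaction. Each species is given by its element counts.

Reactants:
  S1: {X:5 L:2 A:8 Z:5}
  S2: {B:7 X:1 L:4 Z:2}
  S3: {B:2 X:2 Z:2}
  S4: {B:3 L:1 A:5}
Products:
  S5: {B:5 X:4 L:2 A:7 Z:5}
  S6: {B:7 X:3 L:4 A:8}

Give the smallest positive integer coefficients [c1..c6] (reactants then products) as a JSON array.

B: 2·0+1·7+4·2+4·3 = 27 | 4·5+1·7 = 27
X: 2·5+1·1+4·2+4·0 = 19 | 4·4+1·3 = 19
L: 2·2+1·4+4·0+4·1 = 12 | 4·2+1·4 = 12
A: 2·8+1·0+4·0+4·5 = 36 | 4·7+1·8 = 36
Z: 2·5+1·2+4·2+4·0 = 20 | 4·5+1·0 = 20
gcd(2,1,4,4,4,1) = 1

Coefficients: [2, 1, 4, 4, 4, 1]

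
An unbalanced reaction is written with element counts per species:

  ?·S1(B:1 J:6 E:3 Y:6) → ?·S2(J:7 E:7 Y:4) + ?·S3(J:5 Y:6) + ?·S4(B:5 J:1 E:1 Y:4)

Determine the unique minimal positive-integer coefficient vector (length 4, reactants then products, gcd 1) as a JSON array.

Coefficients: [5, 2, 3, 1]

B: 5·1 = 5 | 2·0+3·0+1·5 = 5
J: 5·6 = 30 | 2·7+3·5+1·1 = 30
E: 5·3 = 15 | 2·7+3·0+1·1 = 15
Y: 5·6 = 30 | 2·4+3·6+1·4 = 30
gcd(5,2,3,1) = 1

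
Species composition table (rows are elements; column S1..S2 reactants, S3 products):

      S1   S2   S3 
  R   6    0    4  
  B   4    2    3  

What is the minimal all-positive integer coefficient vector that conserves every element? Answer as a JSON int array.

R: 4·6+1·0 = 24 | 6·4 = 24
B: 4·4+1·2 = 18 | 6·3 = 18
gcd(4,1,6) = 1

Coefficients: [4, 1, 6]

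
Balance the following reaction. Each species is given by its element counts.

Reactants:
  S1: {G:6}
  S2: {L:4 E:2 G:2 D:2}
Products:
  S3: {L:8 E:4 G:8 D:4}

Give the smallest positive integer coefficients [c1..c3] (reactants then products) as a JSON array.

Coefficients: [2, 6, 3]

L: 2·0+6·4 = 24 | 3·8 = 24
E: 2·0+6·2 = 12 | 3·4 = 12
G: 2·6+6·2 = 24 | 3·8 = 24
D: 2·0+6·2 = 12 | 3·4 = 12
gcd(2,6,3) = 1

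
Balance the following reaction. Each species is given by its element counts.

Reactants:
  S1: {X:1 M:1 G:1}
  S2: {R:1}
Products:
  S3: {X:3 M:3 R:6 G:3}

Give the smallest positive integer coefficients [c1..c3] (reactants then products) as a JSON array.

X: 3·1+6·0 = 3 | 1·3 = 3
M: 3·1+6·0 = 3 | 1·3 = 3
R: 3·0+6·1 = 6 | 1·6 = 6
G: 3·1+6·0 = 3 | 1·3 = 3
gcd(3,6,1) = 1

Coefficients: [3, 6, 1]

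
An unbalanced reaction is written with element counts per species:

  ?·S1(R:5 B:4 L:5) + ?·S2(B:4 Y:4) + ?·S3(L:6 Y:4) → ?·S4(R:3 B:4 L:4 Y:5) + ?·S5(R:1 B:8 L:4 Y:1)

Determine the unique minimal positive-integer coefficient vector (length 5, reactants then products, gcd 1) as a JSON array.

R: 2·5+3·0+1·0 = 10 | 3·3+1·1 = 10
B: 2·4+3·4+1·0 = 20 | 3·4+1·8 = 20
L: 2·5+3·0+1·6 = 16 | 3·4+1·4 = 16
Y: 2·0+3·4+1·4 = 16 | 3·5+1·1 = 16
gcd(2,3,1,3,1) = 1

Coefficients: [2, 3, 1, 3, 1]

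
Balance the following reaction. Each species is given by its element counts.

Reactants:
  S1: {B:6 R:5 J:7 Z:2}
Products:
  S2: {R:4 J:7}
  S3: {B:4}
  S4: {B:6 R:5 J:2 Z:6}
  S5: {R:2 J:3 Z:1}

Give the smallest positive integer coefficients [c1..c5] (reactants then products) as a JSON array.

B: 5·6 = 30 | 3·0+6·4+1·6+4·0 = 30
R: 5·5 = 25 | 3·4+6·0+1·5+4·2 = 25
J: 5·7 = 35 | 3·7+6·0+1·2+4·3 = 35
Z: 5·2 = 10 | 3·0+6·0+1·6+4·1 = 10
gcd(5,3,6,1,4) = 1

Coefficients: [5, 3, 6, 1, 4]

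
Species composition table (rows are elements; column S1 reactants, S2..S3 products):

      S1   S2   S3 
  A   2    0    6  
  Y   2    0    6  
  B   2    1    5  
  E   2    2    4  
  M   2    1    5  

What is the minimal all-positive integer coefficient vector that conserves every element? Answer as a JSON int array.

A: 3·2 = 6 | 1·0+1·6 = 6
Y: 3·2 = 6 | 1·0+1·6 = 6
B: 3·2 = 6 | 1·1+1·5 = 6
E: 3·2 = 6 | 1·2+1·4 = 6
M: 3·2 = 6 | 1·1+1·5 = 6
gcd(3,1,1) = 1

Coefficients: [3, 1, 1]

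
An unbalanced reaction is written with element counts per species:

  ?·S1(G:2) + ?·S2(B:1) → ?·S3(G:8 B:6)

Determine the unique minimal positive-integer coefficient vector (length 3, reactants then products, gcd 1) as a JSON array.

Coefficients: [4, 6, 1]

G: 4·2+6·0 = 8 | 1·8 = 8
B: 4·0+6·1 = 6 | 1·6 = 6
gcd(4,6,1) = 1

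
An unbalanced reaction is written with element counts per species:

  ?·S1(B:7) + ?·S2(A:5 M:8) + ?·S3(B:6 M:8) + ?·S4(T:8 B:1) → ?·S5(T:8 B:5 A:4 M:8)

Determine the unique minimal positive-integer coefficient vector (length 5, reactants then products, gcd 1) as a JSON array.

Coefficients: [2, 4, 1, 5, 5]

T: 2·0+4·0+1·0+5·8 = 40 | 5·8 = 40
B: 2·7+4·0+1·6+5·1 = 25 | 5·5 = 25
A: 2·0+4·5+1·0+5·0 = 20 | 5·4 = 20
M: 2·0+4·8+1·8+5·0 = 40 | 5·8 = 40
gcd(2,4,1,5,5) = 1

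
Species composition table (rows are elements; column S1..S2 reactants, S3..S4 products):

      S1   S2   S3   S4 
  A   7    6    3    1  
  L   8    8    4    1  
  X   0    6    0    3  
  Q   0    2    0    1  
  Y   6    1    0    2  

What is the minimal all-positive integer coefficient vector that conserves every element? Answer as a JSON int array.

Coefficients: [1, 2, 5, 4]

A: 1·7+2·6 = 19 | 5·3+4·1 = 19
L: 1·8+2·8 = 24 | 5·4+4·1 = 24
X: 1·0+2·6 = 12 | 5·0+4·3 = 12
Q: 1·0+2·2 = 4 | 5·0+4·1 = 4
Y: 1·6+2·1 = 8 | 5·0+4·2 = 8
gcd(1,2,5,4) = 1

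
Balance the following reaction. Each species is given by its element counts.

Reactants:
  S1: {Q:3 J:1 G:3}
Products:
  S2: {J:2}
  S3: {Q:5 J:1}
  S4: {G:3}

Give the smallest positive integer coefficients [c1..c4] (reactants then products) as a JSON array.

Coefficients: [5, 1, 3, 5]

Q: 5·3 = 15 | 1·0+3·5+5·0 = 15
J: 5·1 = 5 | 1·2+3·1+5·0 = 5
G: 5·3 = 15 | 1·0+3·0+5·3 = 15
gcd(5,1,3,5) = 1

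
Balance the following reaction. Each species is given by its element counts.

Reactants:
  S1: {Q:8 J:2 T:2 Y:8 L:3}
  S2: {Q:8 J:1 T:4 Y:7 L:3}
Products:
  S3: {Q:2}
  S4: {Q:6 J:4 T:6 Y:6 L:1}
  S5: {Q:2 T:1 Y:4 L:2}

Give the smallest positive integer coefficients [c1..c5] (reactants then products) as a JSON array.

Coefficients: [1, 2, 5, 1, 4]

Q: 1·8+2·8 = 24 | 5·2+1·6+4·2 = 24
J: 1·2+2·1 = 4 | 5·0+1·4+4·0 = 4
T: 1·2+2·4 = 10 | 5·0+1·6+4·1 = 10
Y: 1·8+2·7 = 22 | 5·0+1·6+4·4 = 22
L: 1·3+2·3 = 9 | 5·0+1·1+4·2 = 9
gcd(1,2,5,1,4) = 1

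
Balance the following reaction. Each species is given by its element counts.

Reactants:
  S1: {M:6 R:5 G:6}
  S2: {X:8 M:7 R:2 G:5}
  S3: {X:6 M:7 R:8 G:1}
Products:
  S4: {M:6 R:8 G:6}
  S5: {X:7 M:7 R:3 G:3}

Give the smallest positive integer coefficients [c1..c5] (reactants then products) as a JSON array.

Coefficients: [4, 3, 3, 4, 6]

X: 4·0+3·8+3·6 = 42 | 4·0+6·7 = 42
M: 4·6+3·7+3·7 = 66 | 4·6+6·7 = 66
R: 4·5+3·2+3·8 = 50 | 4·8+6·3 = 50
G: 4·6+3·5+3·1 = 42 | 4·6+6·3 = 42
gcd(4,3,3,4,6) = 1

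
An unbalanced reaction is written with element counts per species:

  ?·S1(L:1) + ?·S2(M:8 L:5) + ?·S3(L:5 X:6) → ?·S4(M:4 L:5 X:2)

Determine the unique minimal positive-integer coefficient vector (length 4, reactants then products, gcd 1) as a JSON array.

Coefficients: [5, 3, 2, 6]

M: 5·0+3·8+2·0 = 24 | 6·4 = 24
L: 5·1+3·5+2·5 = 30 | 6·5 = 30
X: 5·0+3·0+2·6 = 12 | 6·2 = 12
gcd(5,3,2,6) = 1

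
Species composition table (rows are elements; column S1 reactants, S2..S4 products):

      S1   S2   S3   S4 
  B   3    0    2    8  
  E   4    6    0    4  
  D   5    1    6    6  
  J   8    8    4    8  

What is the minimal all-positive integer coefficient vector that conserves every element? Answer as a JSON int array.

Coefficients: [4, 2, 2, 1]

B: 4·3 = 12 | 2·0+2·2+1·8 = 12
E: 4·4 = 16 | 2·6+2·0+1·4 = 16
D: 4·5 = 20 | 2·1+2·6+1·6 = 20
J: 4·8 = 32 | 2·8+2·4+1·8 = 32
gcd(4,2,2,1) = 1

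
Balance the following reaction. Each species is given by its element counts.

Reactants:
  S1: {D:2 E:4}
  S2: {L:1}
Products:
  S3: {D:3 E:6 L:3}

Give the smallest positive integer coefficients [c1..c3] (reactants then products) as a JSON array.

Coefficients: [3, 6, 2]

D: 3·2+6·0 = 6 | 2·3 = 6
E: 3·4+6·0 = 12 | 2·6 = 12
L: 3·0+6·1 = 6 | 2·3 = 6
gcd(3,6,2) = 1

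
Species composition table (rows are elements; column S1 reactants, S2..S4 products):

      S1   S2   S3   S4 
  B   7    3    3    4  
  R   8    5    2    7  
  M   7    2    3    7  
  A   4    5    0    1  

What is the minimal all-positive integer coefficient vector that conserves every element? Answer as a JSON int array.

B: 4·7 = 28 | 3·3+5·3+1·4 = 28
R: 4·8 = 32 | 3·5+5·2+1·7 = 32
M: 4·7 = 28 | 3·2+5·3+1·7 = 28
A: 4·4 = 16 | 3·5+5·0+1·1 = 16
gcd(4,3,5,1) = 1

Coefficients: [4, 3, 5, 1]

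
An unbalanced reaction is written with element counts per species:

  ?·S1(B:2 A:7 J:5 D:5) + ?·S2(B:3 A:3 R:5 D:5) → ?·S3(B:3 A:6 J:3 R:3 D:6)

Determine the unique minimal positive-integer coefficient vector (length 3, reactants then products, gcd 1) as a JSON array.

Coefficients: [3, 3, 5]

B: 3·2+3·3 = 15 | 5·3 = 15
A: 3·7+3·3 = 30 | 5·6 = 30
J: 3·5+3·0 = 15 | 5·3 = 15
R: 3·0+3·5 = 15 | 5·3 = 15
D: 3·5+3·5 = 30 | 5·6 = 30
gcd(3,3,5) = 1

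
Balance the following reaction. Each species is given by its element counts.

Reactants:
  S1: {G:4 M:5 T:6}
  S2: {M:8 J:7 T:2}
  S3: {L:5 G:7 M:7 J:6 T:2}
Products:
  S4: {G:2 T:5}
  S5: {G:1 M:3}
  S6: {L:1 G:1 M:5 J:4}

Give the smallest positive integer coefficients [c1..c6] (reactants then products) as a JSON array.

L: 4·0+2·0+1·5 = 5 | 6·0+6·0+5·1 = 5
G: 4·4+2·0+1·7 = 23 | 6·2+6·1+5·1 = 23
M: 4·5+2·8+1·7 = 43 | 6·0+6·3+5·5 = 43
J: 4·0+2·7+1·6 = 20 | 6·0+6·0+5·4 = 20
T: 4·6+2·2+1·2 = 30 | 6·5+6·0+5·0 = 30
gcd(4,2,1,6,6,5) = 1

Coefficients: [4, 2, 1, 6, 6, 5]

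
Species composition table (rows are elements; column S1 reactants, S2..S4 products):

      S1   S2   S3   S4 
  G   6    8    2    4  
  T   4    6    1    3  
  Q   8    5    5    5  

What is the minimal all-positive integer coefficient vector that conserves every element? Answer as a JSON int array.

Coefficients: [5, 2, 5, 1]

G: 5·6 = 30 | 2·8+5·2+1·4 = 30
T: 5·4 = 20 | 2·6+5·1+1·3 = 20
Q: 5·8 = 40 | 2·5+5·5+1·5 = 40
gcd(5,2,5,1) = 1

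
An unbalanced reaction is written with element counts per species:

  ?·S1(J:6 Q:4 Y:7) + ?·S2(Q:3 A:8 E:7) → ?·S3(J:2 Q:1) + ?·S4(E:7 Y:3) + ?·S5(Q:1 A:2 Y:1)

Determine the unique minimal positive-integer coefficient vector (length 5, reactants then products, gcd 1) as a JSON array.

J: 1·6+1·0 = 6 | 3·2+1·0+4·0 = 6
Q: 1·4+1·3 = 7 | 3·1+1·0+4·1 = 7
A: 1·0+1·8 = 8 | 3·0+1·0+4·2 = 8
E: 1·0+1·7 = 7 | 3·0+1·7+4·0 = 7
Y: 1·7+1·0 = 7 | 3·0+1·3+4·1 = 7
gcd(1,1,3,1,4) = 1

Coefficients: [1, 1, 3, 1, 4]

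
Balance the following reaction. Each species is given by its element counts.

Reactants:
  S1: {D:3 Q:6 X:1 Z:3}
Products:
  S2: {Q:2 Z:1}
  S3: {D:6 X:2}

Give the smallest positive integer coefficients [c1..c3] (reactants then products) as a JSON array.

Coefficients: [2, 6, 1]

D: 2·3 = 6 | 6·0+1·6 = 6
Q: 2·6 = 12 | 6·2+1·0 = 12
X: 2·1 = 2 | 6·0+1·2 = 2
Z: 2·3 = 6 | 6·1+1·0 = 6
gcd(2,6,1) = 1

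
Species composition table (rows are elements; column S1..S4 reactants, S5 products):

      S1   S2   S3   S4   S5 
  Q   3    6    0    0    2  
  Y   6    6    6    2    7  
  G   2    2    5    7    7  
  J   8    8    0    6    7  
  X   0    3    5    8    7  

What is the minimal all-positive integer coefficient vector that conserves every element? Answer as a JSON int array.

Q: 2·3+1·6+3·0+3·0 = 12 | 6·2 = 12
Y: 2·6+1·6+3·6+3·2 = 42 | 6·7 = 42
G: 2·2+1·2+3·5+3·7 = 42 | 6·7 = 42
J: 2·8+1·8+3·0+3·6 = 42 | 6·7 = 42
X: 2·0+1·3+3·5+3·8 = 42 | 6·7 = 42
gcd(2,1,3,3,6) = 1

Coefficients: [2, 1, 3, 3, 6]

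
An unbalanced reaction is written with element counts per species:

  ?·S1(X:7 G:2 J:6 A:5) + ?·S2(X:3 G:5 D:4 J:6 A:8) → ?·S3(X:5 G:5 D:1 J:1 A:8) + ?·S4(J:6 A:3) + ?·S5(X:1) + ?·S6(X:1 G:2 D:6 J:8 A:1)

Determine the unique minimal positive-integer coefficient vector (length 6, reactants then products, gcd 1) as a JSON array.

Coefficients: [3, 6, 6, 4, 6, 3]

X: 3·7+6·3 = 39 | 6·5+4·0+6·1+3·1 = 39
G: 3·2+6·5 = 36 | 6·5+4·0+6·0+3·2 = 36
D: 3·0+6·4 = 24 | 6·1+4·0+6·0+3·6 = 24
J: 3·6+6·6 = 54 | 6·1+4·6+6·0+3·8 = 54
A: 3·5+6·8 = 63 | 6·8+4·3+6·0+3·1 = 63
gcd(3,6,6,4,6,3) = 1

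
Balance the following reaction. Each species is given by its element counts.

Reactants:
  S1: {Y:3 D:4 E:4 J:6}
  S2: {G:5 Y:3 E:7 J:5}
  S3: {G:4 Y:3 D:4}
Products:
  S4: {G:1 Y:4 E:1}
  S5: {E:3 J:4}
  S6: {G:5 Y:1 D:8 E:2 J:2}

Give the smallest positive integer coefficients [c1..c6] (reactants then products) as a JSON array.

G: 3·0+2·5+1·4 = 14 | 4·1+6·0+2·5 = 14
Y: 3·3+2·3+1·3 = 18 | 4·4+6·0+2·1 = 18
D: 3·4+2·0+1·4 = 16 | 4·0+6·0+2·8 = 16
E: 3·4+2·7+1·0 = 26 | 4·1+6·3+2·2 = 26
J: 3·6+2·5+1·0 = 28 | 4·0+6·4+2·2 = 28
gcd(3,2,1,4,6,2) = 1

Coefficients: [3, 2, 1, 4, 6, 2]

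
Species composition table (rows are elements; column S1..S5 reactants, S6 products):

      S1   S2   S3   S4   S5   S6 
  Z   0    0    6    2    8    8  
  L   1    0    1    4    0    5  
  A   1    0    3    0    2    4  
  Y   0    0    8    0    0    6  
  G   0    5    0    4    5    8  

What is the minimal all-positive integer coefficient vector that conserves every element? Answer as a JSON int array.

Z: 5·0+3·0+3·6+3·2+1·8 = 32 | 4·8 = 32
L: 5·1+3·0+3·1+3·4+1·0 = 20 | 4·5 = 20
A: 5·1+3·0+3·3+3·0+1·2 = 16 | 4·4 = 16
Y: 5·0+3·0+3·8+3·0+1·0 = 24 | 4·6 = 24
G: 5·0+3·5+3·0+3·4+1·5 = 32 | 4·8 = 32
gcd(5,3,3,3,1,4) = 1

Coefficients: [5, 3, 3, 3, 1, 4]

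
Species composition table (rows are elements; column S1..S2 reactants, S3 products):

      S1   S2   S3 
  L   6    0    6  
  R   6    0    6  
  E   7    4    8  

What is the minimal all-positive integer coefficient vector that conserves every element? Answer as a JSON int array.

Coefficients: [4, 1, 4]

L: 4·6+1·0 = 24 | 4·6 = 24
R: 4·6+1·0 = 24 | 4·6 = 24
E: 4·7+1·4 = 32 | 4·8 = 32
gcd(4,1,4) = 1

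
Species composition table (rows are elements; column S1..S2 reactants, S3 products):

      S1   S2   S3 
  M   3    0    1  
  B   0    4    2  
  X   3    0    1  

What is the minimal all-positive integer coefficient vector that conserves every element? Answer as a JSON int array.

Coefficients: [2, 3, 6]

M: 2·3+3·0 = 6 | 6·1 = 6
B: 2·0+3·4 = 12 | 6·2 = 12
X: 2·3+3·0 = 6 | 6·1 = 6
gcd(2,3,6) = 1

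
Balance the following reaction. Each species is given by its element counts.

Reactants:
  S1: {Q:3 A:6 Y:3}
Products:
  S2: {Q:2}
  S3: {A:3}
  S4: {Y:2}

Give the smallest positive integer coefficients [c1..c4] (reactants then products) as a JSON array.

Coefficients: [2, 3, 4, 3]

Q: 2·3 = 6 | 3·2+4·0+3·0 = 6
A: 2·6 = 12 | 3·0+4·3+3·0 = 12
Y: 2·3 = 6 | 3·0+4·0+3·2 = 6
gcd(2,3,4,3) = 1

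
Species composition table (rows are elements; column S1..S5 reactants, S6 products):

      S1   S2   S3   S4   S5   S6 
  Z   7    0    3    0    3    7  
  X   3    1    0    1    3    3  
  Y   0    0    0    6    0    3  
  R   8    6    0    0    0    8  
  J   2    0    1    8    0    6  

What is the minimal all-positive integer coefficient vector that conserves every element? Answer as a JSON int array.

Z: 1·7+4·0+6·3+2·0+1·3 = 28 | 4·7 = 28
X: 1·3+4·1+6·0+2·1+1·3 = 12 | 4·3 = 12
Y: 1·0+4·0+6·0+2·6+1·0 = 12 | 4·3 = 12
R: 1·8+4·6+6·0+2·0+1·0 = 32 | 4·8 = 32
J: 1·2+4·0+6·1+2·8+1·0 = 24 | 4·6 = 24
gcd(1,4,6,2,1,4) = 1

Coefficients: [1, 4, 6, 2, 1, 4]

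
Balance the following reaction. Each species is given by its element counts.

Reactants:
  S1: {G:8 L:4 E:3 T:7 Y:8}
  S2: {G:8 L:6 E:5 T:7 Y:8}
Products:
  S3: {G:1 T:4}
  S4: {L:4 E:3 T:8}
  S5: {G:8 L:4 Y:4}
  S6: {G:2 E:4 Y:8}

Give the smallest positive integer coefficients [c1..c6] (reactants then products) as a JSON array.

Coefficients: [4, 4, 6, 4, 6, 5]

G: 4·8+4·8 = 64 | 6·1+4·0+6·8+5·2 = 64
L: 4·4+4·6 = 40 | 6·0+4·4+6·4+5·0 = 40
E: 4·3+4·5 = 32 | 6·0+4·3+6·0+5·4 = 32
T: 4·7+4·7 = 56 | 6·4+4·8+6·0+5·0 = 56
Y: 4·8+4·8 = 64 | 6·0+4·0+6·4+5·8 = 64
gcd(4,4,6,4,6,5) = 1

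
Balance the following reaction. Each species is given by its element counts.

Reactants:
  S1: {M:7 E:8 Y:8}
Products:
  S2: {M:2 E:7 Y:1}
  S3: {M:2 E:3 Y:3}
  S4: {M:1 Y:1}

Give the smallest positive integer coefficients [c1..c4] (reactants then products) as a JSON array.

Coefficients: [2, 1, 3, 6]

M: 2·7 = 14 | 1·2+3·2+6·1 = 14
E: 2·8 = 16 | 1·7+3·3+6·0 = 16
Y: 2·8 = 16 | 1·1+3·3+6·1 = 16
gcd(2,1,3,6) = 1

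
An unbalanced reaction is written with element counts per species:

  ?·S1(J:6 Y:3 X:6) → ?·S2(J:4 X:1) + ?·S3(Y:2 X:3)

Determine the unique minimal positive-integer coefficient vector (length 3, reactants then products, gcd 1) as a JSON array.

Coefficients: [2, 3, 3]

J: 2·6 = 12 | 3·4+3·0 = 12
Y: 2·3 = 6 | 3·0+3·2 = 6
X: 2·6 = 12 | 3·1+3·3 = 12
gcd(2,3,3) = 1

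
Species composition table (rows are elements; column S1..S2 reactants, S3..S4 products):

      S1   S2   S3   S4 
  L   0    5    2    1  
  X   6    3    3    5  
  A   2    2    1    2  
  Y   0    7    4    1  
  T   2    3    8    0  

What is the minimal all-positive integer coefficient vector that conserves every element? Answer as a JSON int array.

Coefficients: [5, 2, 2, 6]

L: 5·0+2·5 = 10 | 2·2+6·1 = 10
X: 5·6+2·3 = 36 | 2·3+6·5 = 36
A: 5·2+2·2 = 14 | 2·1+6·2 = 14
Y: 5·0+2·7 = 14 | 2·4+6·1 = 14
T: 5·2+2·3 = 16 | 2·8+6·0 = 16
gcd(5,2,2,6) = 1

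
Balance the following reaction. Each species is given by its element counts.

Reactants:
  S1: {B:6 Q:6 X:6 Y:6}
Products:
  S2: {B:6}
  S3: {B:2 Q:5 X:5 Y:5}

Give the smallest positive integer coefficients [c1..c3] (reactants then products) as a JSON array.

Coefficients: [5, 3, 6]

B: 5·6 = 30 | 3·6+6·2 = 30
Q: 5·6 = 30 | 3·0+6·5 = 30
X: 5·6 = 30 | 3·0+6·5 = 30
Y: 5·6 = 30 | 3·0+6·5 = 30
gcd(5,3,6) = 1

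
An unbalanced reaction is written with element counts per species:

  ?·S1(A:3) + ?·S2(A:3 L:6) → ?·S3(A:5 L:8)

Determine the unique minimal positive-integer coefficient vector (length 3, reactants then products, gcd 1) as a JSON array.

A: 1·3+4·3 = 15 | 3·5 = 15
L: 1·0+4·6 = 24 | 3·8 = 24
gcd(1,4,3) = 1

Coefficients: [1, 4, 3]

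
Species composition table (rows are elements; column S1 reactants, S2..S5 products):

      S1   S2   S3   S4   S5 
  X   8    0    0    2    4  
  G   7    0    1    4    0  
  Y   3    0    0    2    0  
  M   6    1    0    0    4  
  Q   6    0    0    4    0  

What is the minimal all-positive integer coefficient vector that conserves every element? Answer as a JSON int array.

X: 4·8 = 32 | 4·0+4·0+6·2+5·4 = 32
G: 4·7 = 28 | 4·0+4·1+6·4+5·0 = 28
Y: 4·3 = 12 | 4·0+4·0+6·2+5·0 = 12
M: 4·6 = 24 | 4·1+4·0+6·0+5·4 = 24
Q: 4·6 = 24 | 4·0+4·0+6·4+5·0 = 24
gcd(4,4,4,6,5) = 1

Coefficients: [4, 4, 4, 6, 5]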